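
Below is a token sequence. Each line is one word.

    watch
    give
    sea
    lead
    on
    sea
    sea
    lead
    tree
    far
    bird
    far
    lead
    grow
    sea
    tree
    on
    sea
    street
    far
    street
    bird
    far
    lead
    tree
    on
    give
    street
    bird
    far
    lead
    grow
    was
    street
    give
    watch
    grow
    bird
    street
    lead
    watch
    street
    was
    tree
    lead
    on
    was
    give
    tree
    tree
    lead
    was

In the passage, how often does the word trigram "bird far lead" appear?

3

Scanning the 50 overlapping trigram windows for "bird far lead":
  position 11–13: bird far lead
  position 22–24: bird far lead
  position 29–31: bird far lead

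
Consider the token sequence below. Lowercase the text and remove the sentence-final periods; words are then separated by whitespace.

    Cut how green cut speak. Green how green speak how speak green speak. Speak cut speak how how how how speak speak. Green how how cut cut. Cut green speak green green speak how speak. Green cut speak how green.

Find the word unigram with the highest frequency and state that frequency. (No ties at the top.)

"speak", 12 times

Unigram frequencies (highest first):
  speak: 12
  how: 11
  green: 10
  cut: 7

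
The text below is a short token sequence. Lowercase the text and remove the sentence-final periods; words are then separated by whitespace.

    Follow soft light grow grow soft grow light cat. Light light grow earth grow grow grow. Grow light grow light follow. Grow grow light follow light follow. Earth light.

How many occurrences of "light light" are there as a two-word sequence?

1

Scanning the 28 overlapping bigram windows for "light light":
  position 10–11: light light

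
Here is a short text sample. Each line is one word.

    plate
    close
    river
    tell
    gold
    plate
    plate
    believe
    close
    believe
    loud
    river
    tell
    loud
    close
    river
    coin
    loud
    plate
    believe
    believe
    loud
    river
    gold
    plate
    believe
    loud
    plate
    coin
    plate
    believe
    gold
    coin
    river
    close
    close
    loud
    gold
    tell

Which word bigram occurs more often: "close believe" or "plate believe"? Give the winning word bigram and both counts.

"plate believe" (4 vs 1)

"close believe": 1 occurrence
"plate believe": 4 occurrences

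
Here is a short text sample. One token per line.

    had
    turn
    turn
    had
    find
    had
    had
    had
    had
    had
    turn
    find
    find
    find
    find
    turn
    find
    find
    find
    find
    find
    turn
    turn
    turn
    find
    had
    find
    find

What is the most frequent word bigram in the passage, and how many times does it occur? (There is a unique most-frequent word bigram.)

"find find", 8 times

Bigram frequencies (highest first):
  find find: 8
  had had: 4
  turn turn: 3
  turn find: 3
  had turn: 2
  had find: 2
  … (3 more, each ≤ 2)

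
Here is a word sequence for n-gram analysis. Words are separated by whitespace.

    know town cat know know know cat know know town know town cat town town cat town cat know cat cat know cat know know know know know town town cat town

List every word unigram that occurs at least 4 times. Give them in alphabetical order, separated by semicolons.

cat; know; town

Unigram counts meeting the condition (at least 4 times):
  cat: 9
  know: 14
  town: 9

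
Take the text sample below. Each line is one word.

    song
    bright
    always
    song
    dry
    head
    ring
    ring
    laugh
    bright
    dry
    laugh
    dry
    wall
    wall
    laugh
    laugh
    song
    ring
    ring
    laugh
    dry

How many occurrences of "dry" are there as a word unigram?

Scanning the 22 tokens for "dry":
  position 5: dry
  position 11: dry
  position 13: dry
  position 22: dry

4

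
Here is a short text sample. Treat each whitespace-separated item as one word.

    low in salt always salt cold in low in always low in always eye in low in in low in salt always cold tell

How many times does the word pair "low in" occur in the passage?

5

Scanning the 23 overlapping bigram windows for "low in":
  position 1–2: low in
  position 8–9: low in
  position 11–12: low in
  position 16–17: low in
  position 19–20: low in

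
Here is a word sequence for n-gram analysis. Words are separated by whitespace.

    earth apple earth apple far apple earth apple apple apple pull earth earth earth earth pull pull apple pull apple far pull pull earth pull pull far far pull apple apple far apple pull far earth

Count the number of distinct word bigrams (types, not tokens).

15

36 tokens → 35 bigram windows in total.
Repeated bigrams (each contributes count−1 duplicates):
  apple apple: 3
  apple far: 3
  apple pull: 3
  earth apple: 3
  earth earth: 3
  pull apple: 3
  pull pull: 3
  apple earth: 2
  … (5 more repeated)
20 duplicate windows → 35 − 20 = 15 distinct.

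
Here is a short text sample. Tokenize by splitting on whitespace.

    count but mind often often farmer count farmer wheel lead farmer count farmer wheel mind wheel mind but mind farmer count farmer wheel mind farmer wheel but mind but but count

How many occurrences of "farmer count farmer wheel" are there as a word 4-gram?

Scanning the 28 overlapping 4-gram windows for "farmer count farmer wheel":
  position 6–9: farmer count farmer wheel
  position 11–14: farmer count farmer wheel
  position 20–23: farmer count farmer wheel

3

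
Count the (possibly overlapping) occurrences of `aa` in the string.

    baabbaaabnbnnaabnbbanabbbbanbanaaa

Sliding a length-2 window over the 34 characters (33 positions):
  position 2–3: aa
  position 6–7: aa
  position 7–8: aa
  position 14–15: aa
  position 32–33: aa
  position 33–34: aa

6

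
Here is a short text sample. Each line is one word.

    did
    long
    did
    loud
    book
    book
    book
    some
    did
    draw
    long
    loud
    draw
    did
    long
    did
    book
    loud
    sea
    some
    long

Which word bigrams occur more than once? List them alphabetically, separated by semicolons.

book book; did long; long did

Bigram counts meeting the condition (more than once):
  book book: 2
  did long: 2
  long did: 2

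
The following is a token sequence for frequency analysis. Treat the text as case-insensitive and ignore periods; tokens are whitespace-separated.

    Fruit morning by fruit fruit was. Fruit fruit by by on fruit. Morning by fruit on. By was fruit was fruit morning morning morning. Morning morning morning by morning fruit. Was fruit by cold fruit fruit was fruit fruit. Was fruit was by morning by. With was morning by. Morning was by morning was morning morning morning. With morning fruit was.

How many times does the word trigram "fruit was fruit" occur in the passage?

Scanning the 59 overlapping trigram windows for "fruit was fruit":
  position 5–7: fruit was fruit
  position 19–21: fruit was fruit
  position 30–32: fruit was fruit
  position 36–38: fruit was fruit
  position 39–41: fruit was fruit

5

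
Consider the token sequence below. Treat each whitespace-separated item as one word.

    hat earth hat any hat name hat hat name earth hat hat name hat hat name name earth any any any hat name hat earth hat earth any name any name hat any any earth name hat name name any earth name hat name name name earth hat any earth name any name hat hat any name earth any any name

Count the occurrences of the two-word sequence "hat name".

7

Scanning the 60 overlapping bigram windows for "hat name":
  position 5–6: hat name
  position 8–9: hat name
  position 12–13: hat name
  position 15–16: hat name
  position 22–23: hat name
  position 37–38: hat name
  position 43–44: hat name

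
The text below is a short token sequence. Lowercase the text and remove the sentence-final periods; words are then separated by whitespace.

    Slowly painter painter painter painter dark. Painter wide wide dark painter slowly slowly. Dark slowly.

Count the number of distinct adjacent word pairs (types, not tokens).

15 tokens → 14 bigram windows in total.
Repeated bigrams (each contributes count−1 duplicates):
  painter painter: 3
  dark painter: 2
3 duplicate windows → 14 − 3 = 11 distinct.

11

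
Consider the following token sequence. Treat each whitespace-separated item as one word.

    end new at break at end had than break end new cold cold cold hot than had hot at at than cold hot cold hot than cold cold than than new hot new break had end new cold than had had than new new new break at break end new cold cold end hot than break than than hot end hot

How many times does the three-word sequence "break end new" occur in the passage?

Scanning the 59 overlapping trigram windows for "break end new":
  position 9–11: break end new
  position 48–50: break end new

2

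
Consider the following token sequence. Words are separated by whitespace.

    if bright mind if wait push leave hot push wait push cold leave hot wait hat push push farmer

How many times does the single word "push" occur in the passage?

Scanning the 19 tokens for "push":
  position 6: push
  position 9: push
  position 11: push
  position 17: push
  position 18: push

5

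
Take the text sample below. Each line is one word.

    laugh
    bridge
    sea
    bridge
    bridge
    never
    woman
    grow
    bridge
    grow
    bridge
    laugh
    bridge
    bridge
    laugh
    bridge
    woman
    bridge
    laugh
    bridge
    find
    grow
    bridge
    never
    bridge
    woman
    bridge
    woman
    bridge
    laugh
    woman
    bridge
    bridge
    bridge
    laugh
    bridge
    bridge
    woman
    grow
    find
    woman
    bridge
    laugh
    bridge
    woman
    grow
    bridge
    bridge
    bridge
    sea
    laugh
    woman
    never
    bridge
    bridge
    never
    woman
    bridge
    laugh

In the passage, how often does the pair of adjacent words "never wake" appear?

0

Scanning the 58 overlapping bigram windows for "never wake":
  (none found)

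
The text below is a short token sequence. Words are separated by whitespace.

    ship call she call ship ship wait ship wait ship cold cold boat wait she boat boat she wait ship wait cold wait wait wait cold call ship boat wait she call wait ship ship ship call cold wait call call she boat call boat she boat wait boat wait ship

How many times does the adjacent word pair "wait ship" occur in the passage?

5

Scanning the 50 overlapping bigram windows for "wait ship":
  position 7–8: wait ship
  position 9–10: wait ship
  position 19–20: wait ship
  position 33–34: wait ship
  position 50–51: wait ship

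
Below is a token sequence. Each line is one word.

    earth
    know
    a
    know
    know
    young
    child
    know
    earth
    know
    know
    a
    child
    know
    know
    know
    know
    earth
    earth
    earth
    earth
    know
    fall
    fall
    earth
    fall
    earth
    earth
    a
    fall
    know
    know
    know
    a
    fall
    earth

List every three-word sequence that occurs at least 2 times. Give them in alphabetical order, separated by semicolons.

earth earth earth; know know a; know know know

Trigram counts meeting the condition (at least 2 times):
  earth earth earth: 2
  know know a: 2
  know know know: 3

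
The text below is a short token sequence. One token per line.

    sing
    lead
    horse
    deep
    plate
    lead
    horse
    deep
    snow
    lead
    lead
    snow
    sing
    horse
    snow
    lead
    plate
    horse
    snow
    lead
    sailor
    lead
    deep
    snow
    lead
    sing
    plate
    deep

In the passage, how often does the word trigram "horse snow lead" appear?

Scanning the 26 overlapping trigram windows for "horse snow lead":
  position 14–16: horse snow lead
  position 18–20: horse snow lead

2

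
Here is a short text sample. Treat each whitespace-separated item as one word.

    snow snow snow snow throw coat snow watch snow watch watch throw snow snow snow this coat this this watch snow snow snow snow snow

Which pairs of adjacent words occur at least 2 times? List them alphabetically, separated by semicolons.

Bigram counts meeting the condition (at least 2 times):
  snow snow: 9
  snow watch: 2
  watch snow: 2

snow snow; snow watch; watch snow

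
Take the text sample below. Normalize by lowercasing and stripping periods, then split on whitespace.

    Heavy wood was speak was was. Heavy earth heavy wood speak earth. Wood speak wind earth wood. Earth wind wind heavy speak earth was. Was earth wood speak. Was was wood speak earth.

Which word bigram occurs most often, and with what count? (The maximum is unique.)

Bigram frequencies (highest first):
  wood speak: 4
  was was: 3
  speak earth: 3
  earth wood: 3
  heavy wood: 2
  speak was: 2
  … (15 more, each ≤ 1)

"wood speak", 4 times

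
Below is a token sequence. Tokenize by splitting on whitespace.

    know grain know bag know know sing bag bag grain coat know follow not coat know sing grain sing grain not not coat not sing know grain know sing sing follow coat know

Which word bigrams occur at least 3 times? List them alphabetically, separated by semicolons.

Bigram counts meeting the condition (at least 3 times):
  coat know: 3
  know sing: 3

coat know; know sing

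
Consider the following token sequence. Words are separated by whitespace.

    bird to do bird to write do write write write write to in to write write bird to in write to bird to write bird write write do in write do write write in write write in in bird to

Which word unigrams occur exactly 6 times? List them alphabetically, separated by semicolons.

Unigram counts meeting the condition (exactly 6 times):
  bird: 6
  in: 6

bird; in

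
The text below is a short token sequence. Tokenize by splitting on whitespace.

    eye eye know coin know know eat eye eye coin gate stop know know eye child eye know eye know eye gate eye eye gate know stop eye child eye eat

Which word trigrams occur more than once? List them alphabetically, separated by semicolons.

Trigram counts meeting the condition (more than once):
  eye child eye: 2
  eye know eye: 2

eye child eye; eye know eye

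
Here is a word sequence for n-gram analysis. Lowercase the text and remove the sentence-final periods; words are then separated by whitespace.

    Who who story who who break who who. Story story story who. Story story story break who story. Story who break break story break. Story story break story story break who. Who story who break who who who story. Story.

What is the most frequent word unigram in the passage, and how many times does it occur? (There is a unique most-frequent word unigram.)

"story", 17 times

Unigram frequencies (highest first):
  story: 17
  who: 15
  break: 8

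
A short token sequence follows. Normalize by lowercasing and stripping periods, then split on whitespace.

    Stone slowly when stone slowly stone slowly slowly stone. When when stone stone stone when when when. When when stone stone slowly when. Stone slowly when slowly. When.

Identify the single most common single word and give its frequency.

"when", 11 times

Unigram frequencies (highest first):
  when: 11
  stone: 10
  slowly: 7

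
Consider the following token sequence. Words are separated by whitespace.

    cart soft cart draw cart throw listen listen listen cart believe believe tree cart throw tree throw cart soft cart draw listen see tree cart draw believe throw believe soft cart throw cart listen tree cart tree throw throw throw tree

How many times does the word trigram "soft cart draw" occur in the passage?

2

Scanning the 39 overlapping trigram windows for "soft cart draw":
  position 2–4: soft cart draw
  position 19–21: soft cart draw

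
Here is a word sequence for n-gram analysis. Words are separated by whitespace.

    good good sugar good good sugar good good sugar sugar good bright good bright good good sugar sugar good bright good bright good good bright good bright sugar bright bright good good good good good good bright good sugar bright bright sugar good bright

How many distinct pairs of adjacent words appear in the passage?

9

44 tokens → 43 bigram windows in total.
Repeated bigrams (each contributes count−1 duplicates):
  good good: 10
  good bright: 8
  bright good: 7
  good sugar: 5
  sugar good: 5
  bright bright: 2
  bright sugar: 2
  sugar bright: 2
  … (1 more repeated)
34 duplicate windows → 43 − 34 = 9 distinct.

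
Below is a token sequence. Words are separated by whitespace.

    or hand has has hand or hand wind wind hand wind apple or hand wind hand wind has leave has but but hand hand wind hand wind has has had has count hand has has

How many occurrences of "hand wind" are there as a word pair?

6

Scanning the 34 overlapping bigram windows for "hand wind":
  position 7–8: hand wind
  position 10–11: hand wind
  position 14–15: hand wind
  position 16–17: hand wind
  position 24–25: hand wind
  position 26–27: hand wind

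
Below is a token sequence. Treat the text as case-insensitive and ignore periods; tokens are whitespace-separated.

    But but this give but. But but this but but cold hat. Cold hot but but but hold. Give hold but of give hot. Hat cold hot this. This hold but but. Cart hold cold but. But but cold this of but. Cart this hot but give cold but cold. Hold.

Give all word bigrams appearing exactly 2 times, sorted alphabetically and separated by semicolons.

but cart; but this; cold but; cold hot; hat cold; hold but; hot but

Bigram counts meeting the condition (exactly 2 times):
  but cart: 2
  but this: 2
  cold but: 2
  cold hot: 2
  hat cold: 2
  hold but: 2
  hot but: 2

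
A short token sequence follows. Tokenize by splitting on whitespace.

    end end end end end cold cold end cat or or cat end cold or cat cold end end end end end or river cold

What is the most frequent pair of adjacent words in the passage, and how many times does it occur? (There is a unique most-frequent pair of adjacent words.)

Bigram frequencies (highest first):
  end end: 8
  end cold: 2
  cold end: 2
  or cat: 2
  cold cold: 1
  end cat: 1
  … (8 more, each ≤ 1)

"end end", 8 times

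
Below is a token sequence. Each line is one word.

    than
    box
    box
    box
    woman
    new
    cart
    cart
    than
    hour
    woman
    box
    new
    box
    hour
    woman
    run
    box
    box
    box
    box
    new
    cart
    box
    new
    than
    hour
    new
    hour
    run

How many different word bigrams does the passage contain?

30 tokens → 29 bigram windows in total.
Repeated bigrams (each contributes count−1 duplicates):
  box box: 5
  box new: 3
  hour woman: 2
  new cart: 2
  than hour: 2
9 duplicate windows → 29 − 9 = 20 distinct.

20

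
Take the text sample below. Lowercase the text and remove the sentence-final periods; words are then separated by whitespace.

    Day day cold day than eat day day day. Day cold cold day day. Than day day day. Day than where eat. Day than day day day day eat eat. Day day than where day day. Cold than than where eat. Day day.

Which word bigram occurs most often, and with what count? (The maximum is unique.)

Bigram frequencies (highest first):
  day day: 14
  day than: 5
  eat day: 4
  day cold: 3
  than where: 3
  cold day: 2
  … (9 more, each ≤ 2)

"day day", 14 times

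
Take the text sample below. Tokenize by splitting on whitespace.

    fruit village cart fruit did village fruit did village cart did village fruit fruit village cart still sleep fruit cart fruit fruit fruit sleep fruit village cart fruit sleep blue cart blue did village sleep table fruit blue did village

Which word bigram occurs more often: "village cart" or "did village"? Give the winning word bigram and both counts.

"village cart": 4 occurrences
"did village": 5 occurrences

"did village" (5 vs 4)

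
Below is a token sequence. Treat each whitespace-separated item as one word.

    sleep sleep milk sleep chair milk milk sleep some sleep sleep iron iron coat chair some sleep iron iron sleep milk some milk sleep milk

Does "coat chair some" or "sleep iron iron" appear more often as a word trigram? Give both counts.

"sleep iron iron" (2 vs 1)

"coat chair some": 1 occurrence
"sleep iron iron": 2 occurrences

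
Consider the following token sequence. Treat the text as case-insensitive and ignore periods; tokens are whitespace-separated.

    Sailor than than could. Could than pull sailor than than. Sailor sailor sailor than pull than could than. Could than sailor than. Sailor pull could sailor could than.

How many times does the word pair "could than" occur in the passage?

4

Scanning the 27 overlapping bigram windows for "could than":
  position 5–6: could than
  position 17–18: could than
  position 19–20: could than
  position 27–28: could than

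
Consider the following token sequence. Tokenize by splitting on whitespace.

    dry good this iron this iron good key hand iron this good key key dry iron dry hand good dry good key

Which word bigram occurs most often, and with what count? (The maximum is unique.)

"good key", 3 times

Bigram frequencies (highest first):
  good key: 3
  dry good: 2
  this iron: 2
  iron this: 2
  good this: 1
  iron good: 1
  … (10 more, each ≤ 1)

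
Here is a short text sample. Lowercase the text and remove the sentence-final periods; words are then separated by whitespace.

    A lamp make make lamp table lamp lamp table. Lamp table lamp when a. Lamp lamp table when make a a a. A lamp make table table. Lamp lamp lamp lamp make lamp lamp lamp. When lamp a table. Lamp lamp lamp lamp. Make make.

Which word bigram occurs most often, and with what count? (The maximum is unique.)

Bigram frequencies (highest first):
  lamp lamp: 10
  table lamp: 5
  lamp make: 4
  lamp table: 4
  a lamp: 3
  a a: 3
  … (12 more, each ≤ 2)

"lamp lamp", 10 times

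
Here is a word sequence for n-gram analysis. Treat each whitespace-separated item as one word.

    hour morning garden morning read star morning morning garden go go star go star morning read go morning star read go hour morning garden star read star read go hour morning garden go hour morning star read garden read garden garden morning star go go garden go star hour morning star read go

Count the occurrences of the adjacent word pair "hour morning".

5

Scanning the 52 overlapping bigram windows for "hour morning":
  position 1–2: hour morning
  position 22–23: hour morning
  position 30–31: hour morning
  position 34–35: hour morning
  position 49–50: hour morning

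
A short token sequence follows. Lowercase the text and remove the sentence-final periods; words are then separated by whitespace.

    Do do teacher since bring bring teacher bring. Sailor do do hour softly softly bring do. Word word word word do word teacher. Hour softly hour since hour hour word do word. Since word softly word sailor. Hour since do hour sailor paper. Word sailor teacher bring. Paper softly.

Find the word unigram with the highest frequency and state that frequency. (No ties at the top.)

"word", 10 times

Unigram frequencies (highest first):
  word: 10
  do: 8
  hour: 7
  bring: 5
  softly: 5
  teacher: 4
  … (3 more, each ≤ 4)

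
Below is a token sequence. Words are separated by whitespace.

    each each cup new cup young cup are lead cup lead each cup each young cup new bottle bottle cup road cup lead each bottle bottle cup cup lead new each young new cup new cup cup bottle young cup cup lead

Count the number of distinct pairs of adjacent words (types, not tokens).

25

42 tokens → 41 bigram windows in total.
Repeated bigrams (each contributes count−1 duplicates):
  cup lead: 4
  cup cup: 3
  cup new: 3
  new cup: 3
  young cup: 3
  bottle bottle: 2
  bottle cup: 2
  each cup: 2
  … (2 more repeated)
16 duplicate windows → 41 − 16 = 25 distinct.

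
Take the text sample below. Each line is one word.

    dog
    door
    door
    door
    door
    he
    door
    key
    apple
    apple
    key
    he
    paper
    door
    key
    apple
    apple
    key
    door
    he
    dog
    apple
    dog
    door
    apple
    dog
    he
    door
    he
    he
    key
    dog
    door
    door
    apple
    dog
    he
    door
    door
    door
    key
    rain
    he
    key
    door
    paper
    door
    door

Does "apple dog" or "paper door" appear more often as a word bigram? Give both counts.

"apple dog": 3 occurrences
"paper door": 2 occurrences

"apple dog" (3 vs 2)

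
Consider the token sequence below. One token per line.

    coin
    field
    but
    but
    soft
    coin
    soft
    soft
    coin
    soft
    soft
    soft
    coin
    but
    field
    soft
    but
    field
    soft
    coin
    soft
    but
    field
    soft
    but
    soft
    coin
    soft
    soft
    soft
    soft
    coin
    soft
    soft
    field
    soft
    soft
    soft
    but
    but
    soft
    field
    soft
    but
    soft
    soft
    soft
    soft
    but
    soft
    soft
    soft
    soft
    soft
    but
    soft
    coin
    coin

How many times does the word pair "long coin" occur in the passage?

Scanning the 57 overlapping bigram windows for "long coin":
  (none found)

0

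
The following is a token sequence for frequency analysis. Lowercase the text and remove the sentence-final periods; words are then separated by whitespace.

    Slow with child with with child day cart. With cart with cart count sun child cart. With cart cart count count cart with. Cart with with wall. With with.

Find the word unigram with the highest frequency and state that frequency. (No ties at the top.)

"with", 11 times

Unigram frequencies (highest first):
  with: 11
  cart: 8
  child: 3
  count: 3
  slow: 1
  day: 1
  … (2 more, each ≤ 1)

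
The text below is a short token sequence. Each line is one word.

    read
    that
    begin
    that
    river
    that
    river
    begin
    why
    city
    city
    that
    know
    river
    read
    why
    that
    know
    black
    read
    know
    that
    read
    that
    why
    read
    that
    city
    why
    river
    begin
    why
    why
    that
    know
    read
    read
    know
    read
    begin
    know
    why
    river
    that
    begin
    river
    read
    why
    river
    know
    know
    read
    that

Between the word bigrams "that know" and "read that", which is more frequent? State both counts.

"read that" (4 vs 3)

"that know": 3 occurrences
"read that": 4 occurrences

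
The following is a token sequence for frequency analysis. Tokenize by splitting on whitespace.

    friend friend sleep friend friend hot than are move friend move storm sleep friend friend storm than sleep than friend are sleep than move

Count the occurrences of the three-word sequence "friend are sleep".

1

Scanning the 22 overlapping trigram windows for "friend are sleep":
  position 20–22: friend are sleep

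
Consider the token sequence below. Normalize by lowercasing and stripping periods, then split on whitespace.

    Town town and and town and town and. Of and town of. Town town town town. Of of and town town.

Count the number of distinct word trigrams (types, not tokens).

16

21 tokens → 19 trigram windows in total.
Repeated trigrams (each contributes count−1 duplicates):
  and town and: 2
  of and town: 2
  town town town: 2
3 duplicate windows → 19 − 3 = 16 distinct.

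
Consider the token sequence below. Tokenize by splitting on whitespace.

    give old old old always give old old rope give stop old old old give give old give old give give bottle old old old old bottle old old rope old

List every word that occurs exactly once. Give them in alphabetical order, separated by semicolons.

always; stop

Unigram counts meeting the condition (exactly once):
  always: 1
  stop: 1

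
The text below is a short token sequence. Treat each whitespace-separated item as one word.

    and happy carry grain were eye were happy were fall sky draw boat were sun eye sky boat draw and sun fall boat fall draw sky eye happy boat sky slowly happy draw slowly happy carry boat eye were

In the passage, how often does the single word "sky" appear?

4

Scanning the 39 tokens for "sky":
  position 11: sky
  position 17: sky
  position 26: sky
  position 30: sky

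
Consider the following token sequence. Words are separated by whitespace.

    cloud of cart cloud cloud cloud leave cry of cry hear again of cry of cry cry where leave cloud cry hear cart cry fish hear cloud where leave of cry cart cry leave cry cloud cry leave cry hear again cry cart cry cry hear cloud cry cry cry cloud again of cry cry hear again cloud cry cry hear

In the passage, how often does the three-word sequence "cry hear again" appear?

3

Scanning the 59 overlapping trigram windows for "cry hear again":
  position 10–12: cry hear again
  position 39–41: cry hear again
  position 55–57: cry hear again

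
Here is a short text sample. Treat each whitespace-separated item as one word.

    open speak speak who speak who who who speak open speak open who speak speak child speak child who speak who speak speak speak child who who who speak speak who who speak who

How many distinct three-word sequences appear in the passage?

34 tokens → 32 trigram windows in total.
Repeated trigrams (each contributes count−1 duplicates):
  who speak speak: 3
  who speak who: 3
  who who speak: 3
  speak child who: 2
  speak speak child: 2
  speak speak who: 2
  speak who speak: 2
  speak who who: 2
  … (1 more repeated)
12 duplicate windows → 32 − 12 = 20 distinct.

20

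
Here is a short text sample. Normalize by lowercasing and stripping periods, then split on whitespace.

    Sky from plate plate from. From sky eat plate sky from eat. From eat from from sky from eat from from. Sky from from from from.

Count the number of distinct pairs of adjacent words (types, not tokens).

11

26 tokens → 25 bigram windows in total.
Repeated bigrams (each contributes count−1 duplicates):
  from from: 6
  sky from: 4
  eat from: 3
  from eat: 3
  from sky: 3
14 duplicate windows → 25 − 14 = 11 distinct.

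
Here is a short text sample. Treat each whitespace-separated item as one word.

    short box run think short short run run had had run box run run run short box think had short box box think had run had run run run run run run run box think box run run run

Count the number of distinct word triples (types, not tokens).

39 tokens → 37 trigram windows in total.
Repeated trigrams (each contributes count−1 duplicates):
  run run run: 7
  box run run: 2
  box think had: 2
8 duplicate windows → 37 − 8 = 29 distinct.

29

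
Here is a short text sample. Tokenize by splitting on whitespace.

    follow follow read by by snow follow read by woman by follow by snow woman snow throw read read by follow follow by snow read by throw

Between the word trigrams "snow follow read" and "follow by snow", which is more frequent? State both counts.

"snow follow read": 1 occurrence
"follow by snow": 2 occurrences

"follow by snow" (2 vs 1)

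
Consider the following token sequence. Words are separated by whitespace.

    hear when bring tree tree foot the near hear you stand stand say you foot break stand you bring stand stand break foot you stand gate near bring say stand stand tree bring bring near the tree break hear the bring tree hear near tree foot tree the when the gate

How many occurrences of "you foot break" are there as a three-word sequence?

Scanning the 49 overlapping trigram windows for "you foot break":
  position 14–16: you foot break

1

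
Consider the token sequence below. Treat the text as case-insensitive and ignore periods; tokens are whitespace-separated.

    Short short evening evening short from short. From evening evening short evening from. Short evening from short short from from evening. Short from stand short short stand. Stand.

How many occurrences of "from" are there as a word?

7

Scanning the 28 tokens for "from":
  position 6: from
  position 8: from
  position 13: from
  position 16: from
  position 19: from
  position 20: from
  position 23: from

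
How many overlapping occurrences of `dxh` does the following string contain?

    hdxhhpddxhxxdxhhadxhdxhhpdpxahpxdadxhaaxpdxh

7

Sliding a length-3 window over the 44 characters (42 positions):
  position 2–4: dxh
  position 8–10: dxh
  position 13–15: dxh
  position 18–20: dxh
  position 21–23: dxh
  position 35–37: dxh
  position 42–44: dxh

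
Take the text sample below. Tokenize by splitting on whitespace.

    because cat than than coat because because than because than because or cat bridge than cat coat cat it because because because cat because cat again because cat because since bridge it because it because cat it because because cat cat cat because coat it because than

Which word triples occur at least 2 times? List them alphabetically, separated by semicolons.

Trigram counts meeting the condition (at least 2 times):
  because because cat: 2
  because cat because: 2
  because than because: 2
  cat it because: 2
  it because because: 2

because because cat; because cat because; because than because; cat it because; it because because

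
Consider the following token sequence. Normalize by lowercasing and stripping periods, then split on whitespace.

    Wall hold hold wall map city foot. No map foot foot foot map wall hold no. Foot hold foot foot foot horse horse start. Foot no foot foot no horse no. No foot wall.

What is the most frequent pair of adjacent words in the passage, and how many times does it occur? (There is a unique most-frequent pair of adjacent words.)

"foot foot", 5 times

Bigram frequencies (highest first):
  foot foot: 5
  foot no: 3
  no foot: 3
  wall hold: 2
  hold hold: 1
  hold wall: 1
  … (18 more, each ≤ 1)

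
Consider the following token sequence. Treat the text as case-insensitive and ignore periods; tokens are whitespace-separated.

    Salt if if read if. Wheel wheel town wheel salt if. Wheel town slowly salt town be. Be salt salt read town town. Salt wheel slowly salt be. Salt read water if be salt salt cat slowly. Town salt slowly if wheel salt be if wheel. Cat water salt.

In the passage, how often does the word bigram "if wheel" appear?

4

Scanning the 48 overlapping bigram windows for "if wheel":
  position 5–6: if wheel
  position 11–12: if wheel
  position 41–42: if wheel
  position 45–46: if wheel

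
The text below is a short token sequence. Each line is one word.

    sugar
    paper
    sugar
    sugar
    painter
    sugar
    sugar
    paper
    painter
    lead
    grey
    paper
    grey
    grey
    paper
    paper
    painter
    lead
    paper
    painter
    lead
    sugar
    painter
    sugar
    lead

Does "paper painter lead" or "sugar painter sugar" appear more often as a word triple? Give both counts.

"paper painter lead": 3 occurrences
"sugar painter sugar": 2 occurrences

"paper painter lead" (3 vs 2)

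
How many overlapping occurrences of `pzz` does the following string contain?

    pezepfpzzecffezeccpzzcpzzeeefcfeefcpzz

4

Sliding a length-3 window over the 38 characters (36 positions):
  position 7–9: pzz
  position 19–21: pzz
  position 23–25: pzz
  position 36–38: pzz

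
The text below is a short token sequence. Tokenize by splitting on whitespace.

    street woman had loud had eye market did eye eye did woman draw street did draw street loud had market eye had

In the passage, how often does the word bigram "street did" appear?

Scanning the 21 overlapping bigram windows for "street did":
  position 14–15: street did

1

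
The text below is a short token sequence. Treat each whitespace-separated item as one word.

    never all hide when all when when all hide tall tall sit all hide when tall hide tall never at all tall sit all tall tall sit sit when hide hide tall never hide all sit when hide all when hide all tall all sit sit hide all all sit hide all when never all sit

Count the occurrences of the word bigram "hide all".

5

Scanning the 55 overlapping bigram windows for "hide all":
  position 34–35: hide all
  position 38–39: hide all
  position 41–42: hide all
  position 47–48: hide all
  position 51–52: hide all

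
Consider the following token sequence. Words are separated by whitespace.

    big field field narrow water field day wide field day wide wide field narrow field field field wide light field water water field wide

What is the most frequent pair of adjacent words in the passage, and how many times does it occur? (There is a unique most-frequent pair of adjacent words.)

Bigram frequencies (highest first):
  field field: 3
  field narrow: 2
  water field: 2
  field day: 2
  day wide: 2
  wide field: 2
  … (9 more, each ≤ 2)

"field field", 3 times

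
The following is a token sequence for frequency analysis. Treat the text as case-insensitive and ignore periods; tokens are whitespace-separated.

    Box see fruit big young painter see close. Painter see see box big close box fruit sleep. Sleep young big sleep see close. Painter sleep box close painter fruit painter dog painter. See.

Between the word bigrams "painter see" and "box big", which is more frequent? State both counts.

"painter see": 3 occurrences
"box big": 1 occurrence

"painter see" (3 vs 1)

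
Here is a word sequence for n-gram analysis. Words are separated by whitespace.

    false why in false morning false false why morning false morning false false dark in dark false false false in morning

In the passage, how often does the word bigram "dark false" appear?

Scanning the 20 overlapping bigram windows for "dark false":
  position 16–17: dark false

1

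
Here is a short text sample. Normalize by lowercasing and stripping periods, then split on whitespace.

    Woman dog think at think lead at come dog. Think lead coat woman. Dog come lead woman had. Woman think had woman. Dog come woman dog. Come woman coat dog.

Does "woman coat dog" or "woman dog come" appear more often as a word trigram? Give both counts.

"woman dog come" (3 vs 1)

"woman coat dog": 1 occurrence
"woman dog come": 3 occurrences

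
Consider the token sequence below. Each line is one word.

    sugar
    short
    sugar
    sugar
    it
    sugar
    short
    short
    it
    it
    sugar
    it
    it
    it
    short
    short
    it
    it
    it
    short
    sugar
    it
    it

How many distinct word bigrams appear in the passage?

23 tokens → 22 bigram windows in total.
Repeated bigrams (each contributes count−1 duplicates):
  it it: 6
  sugar it: 3
  it short: 2
  it sugar: 2
  short it: 2
  short short: 2
  short sugar: 2
  sugar short: 2
13 duplicate windows → 22 − 13 = 9 distinct.

9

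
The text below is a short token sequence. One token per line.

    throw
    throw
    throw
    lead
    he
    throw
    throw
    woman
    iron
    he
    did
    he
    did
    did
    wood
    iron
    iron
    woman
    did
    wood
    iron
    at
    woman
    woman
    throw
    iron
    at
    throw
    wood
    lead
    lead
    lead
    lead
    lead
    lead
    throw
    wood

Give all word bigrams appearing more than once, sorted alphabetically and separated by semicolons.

did wood; he did; iron at; lead lead; throw throw; throw wood; wood iron

Bigram counts meeting the condition (more than once):
  did wood: 2
  he did: 2
  iron at: 2
  lead lead: 5
  throw throw: 3
  throw wood: 2
  wood iron: 2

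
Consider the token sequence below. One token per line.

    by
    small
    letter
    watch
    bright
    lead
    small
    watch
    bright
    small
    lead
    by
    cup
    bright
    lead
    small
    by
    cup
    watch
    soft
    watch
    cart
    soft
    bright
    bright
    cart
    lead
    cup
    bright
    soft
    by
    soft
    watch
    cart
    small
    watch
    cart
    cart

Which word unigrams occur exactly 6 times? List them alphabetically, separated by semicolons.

Unigram counts meeting the condition (exactly 6 times):
  bright: 6
  watch: 6

bright; watch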